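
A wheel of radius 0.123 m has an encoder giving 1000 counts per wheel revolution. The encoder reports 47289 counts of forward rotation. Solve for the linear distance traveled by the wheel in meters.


revs = 47289/1000 = 47.289000
d = revs * 2*pi*r = 47.289000 * 2*pi*0.123 = 36.5464

36.5464 m


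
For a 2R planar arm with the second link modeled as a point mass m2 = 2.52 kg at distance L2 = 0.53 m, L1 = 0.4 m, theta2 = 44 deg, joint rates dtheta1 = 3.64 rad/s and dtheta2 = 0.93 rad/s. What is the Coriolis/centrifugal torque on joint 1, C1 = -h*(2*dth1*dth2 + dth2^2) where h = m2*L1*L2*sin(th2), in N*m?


h = m2*L1*L2*sin(th2) = 2.52*0.4*0.53*sin(44 deg) = 0.371114
C1 = -h*(2*3.64*0.93 + 0.93^2) = -0.371114*7.6353 = -2.8336

-2.8336 N*m


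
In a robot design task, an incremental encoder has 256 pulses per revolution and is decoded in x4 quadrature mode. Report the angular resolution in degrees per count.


resolution = 360 / (PPR * 4) = 360 / 1024 = 0.3516

0.3516 degrees


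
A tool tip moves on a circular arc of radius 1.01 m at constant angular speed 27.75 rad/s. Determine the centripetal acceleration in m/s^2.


a_c = omega^2 * r = 27.75^2 * 1.01 = 777.7631

777.7631 m/s^2


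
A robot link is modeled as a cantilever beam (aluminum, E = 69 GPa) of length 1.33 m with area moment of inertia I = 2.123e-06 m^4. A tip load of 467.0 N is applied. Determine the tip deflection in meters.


delta = F*L^3/(3*E*I) = 467.0*1.33^3/(3*6.900e+10*2.123e-06)
      = 1098.681479/439461 = 0.0025

0.0025 m


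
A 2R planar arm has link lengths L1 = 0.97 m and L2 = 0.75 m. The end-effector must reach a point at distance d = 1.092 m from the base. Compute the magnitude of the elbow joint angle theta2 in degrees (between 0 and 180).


cos(th2) = (d^2 - L1^2 - L2^2)/(2*L1*L2) = (1.092^2 - 0.97^2 - 0.75^2)/(2*0.97*0.75) = -0.21370172
th2 = acos(-0.21370172) = 102.3394 deg

102.3394 degrees


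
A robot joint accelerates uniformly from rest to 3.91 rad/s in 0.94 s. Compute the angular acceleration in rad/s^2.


alpha = delta_omega / t = 3.91 / 0.94 = 4.1596

4.1596 rad/s^2


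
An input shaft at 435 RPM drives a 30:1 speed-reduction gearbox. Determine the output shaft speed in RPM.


omega_out = omega_in / N = 435 / 30 = 14.5000

14.5000 RPM


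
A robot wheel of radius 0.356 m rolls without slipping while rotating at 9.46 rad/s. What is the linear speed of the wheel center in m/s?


v = omega * r = 9.46 * 0.356 = 3.3678

3.3678 m/s


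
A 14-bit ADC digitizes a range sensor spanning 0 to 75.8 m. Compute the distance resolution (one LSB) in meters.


res = range / 2^n = 75.8/2^14 = 75.8/16384 = 0.0046

0.0046 m


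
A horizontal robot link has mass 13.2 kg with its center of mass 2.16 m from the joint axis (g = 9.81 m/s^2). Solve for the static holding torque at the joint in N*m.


tau = m*g*L = 13.2 * 9.81 * 2.16 = 279.7027

279.7027 N*m


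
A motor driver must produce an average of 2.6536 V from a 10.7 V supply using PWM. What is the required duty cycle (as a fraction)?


D = V_avg/V_supply = 2.6536/10.7 = 0.2480

0.2480


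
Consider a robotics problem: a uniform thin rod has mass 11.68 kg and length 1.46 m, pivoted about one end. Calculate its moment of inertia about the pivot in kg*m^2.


I = (1/3)*m*L^2 = (1/3)*11.68*1.46^2 = 8.2990

8.2990 kg*m^2


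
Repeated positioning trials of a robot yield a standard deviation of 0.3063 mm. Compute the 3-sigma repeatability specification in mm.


repeatability = 3*sigma = 3*0.3063 = 0.9189

0.9189 mm


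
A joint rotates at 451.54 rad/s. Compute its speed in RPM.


RPM = 451.54 * 60/(2*pi) = 4311.8894

4311.8894 RPM


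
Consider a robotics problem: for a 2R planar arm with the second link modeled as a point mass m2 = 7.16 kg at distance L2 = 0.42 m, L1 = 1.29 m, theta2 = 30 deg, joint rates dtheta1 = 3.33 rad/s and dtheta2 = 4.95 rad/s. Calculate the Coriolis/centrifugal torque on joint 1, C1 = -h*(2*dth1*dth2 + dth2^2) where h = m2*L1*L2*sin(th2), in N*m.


h = m2*L1*L2*sin(th2) = 7.16*1.29*0.42*sin(30 deg) = 1.939644
C1 = -h*(2*3.33*4.95 + 4.95^2) = -1.939644*57.4695 = -111.4704

-111.4704 N*m


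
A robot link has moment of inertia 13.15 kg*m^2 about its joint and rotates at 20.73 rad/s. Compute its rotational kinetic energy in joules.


KE = (1/2)*I*omega^2 = 0.5*13.15*20.73^2 = 2825.4938

2825.4938 J


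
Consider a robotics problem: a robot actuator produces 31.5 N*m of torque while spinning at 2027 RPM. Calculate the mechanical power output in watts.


omega = 2027 * 2*pi/60 = 212.266944 rad/s
P = tau * omega = 31.5 * 212.266944 = 6686.4087

6686.4087 W


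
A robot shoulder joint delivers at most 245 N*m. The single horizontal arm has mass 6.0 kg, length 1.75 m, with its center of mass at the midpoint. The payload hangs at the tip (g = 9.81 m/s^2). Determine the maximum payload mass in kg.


tau_arm = m_arm*g*(L/2) = 6.0*9.81*1.75/2 = 51.5025 N*m
tau_payload = tau_max - tau_arm = 245 - 51.5025 = 193.4975
m_payload = tau_payload / (g*L) = 193.4975 / (9.81*1.75) = 11.2712

11.2712 kg


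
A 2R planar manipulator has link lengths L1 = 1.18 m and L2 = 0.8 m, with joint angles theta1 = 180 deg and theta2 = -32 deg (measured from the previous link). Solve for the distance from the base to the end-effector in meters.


x = L1*cos(th1) + L2*cos(th1+th2) = -1.858438
y = L1*sin(th1) + L2*sin(th1+th2) = 0.423935
d = sqrt(x^2 + y^2) = sqrt(3.453792 + 0.179721) = 1.9062

1.9062 m


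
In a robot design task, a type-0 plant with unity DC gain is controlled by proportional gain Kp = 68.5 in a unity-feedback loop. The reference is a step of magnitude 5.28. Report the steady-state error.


e_ss = R/(1 + Kp) = 5.28/(1 + 68.5) = 5.28/69.5000 = 0.0760

0.0760


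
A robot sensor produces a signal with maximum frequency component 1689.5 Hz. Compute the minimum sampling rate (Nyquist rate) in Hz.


f_s,min = 2*f_max = 2*1689.5 = 3379.0000

3379.0000 Hz


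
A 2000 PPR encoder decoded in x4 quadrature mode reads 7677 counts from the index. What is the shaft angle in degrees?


angle = counts * 360 / (PPR*4) = 7677 * 360 / 8000 = 345.4650

345.4650 degrees


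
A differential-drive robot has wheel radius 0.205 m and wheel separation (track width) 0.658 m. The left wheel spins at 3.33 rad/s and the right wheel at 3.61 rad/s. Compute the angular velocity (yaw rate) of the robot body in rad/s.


omega = r*(wR - wL)/L = 0.205*(3.61 - (3.33))/0.658 = 0.0872

0.0872 rad/s


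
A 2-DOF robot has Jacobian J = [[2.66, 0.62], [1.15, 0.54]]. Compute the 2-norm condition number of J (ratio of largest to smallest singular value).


JJ^T eigenvalues: trace(JJ^T) = 9.0741, det(JJ^T) = det(J)^2 = 0.52330756
s_max^2 = (9.0741 + sqrt(80.24606057))/2 = 9.01605828
s_min^2 = (9.0741 - sqrt(80.24606057))/2 = 0.05804172
kappa = s_max/s_min = sqrt(9.01605828/0.05804172) = 12.4634

12.4634


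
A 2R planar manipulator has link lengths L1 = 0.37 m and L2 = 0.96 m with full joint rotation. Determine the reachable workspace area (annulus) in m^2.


r_max = L1 + L2 = 1.3300, r_min = |L1 - L2| = 0.5900
A = pi*(r_max^2 - r_min^2) = pi*(1.7689 - 0.3481) = 4.4636

4.4636 m^2


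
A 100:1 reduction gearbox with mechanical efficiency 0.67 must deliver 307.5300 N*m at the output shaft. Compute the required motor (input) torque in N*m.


tau_in = tau_out / (N * eta) = 307.5300 / (100 * 0.67) = 4.5900

4.5900 N*m


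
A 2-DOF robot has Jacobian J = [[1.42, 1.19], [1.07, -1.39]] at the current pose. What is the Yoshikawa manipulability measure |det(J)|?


det(J) = 1.42*-1.39 - (1.19)*(1.07) = -3.2471
|det(J)| = 3.2471

3.2471


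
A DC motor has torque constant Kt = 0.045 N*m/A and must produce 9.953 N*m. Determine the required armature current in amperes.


I = tau / Kt = 9.953/0.045 = 221.1778

221.1778 A


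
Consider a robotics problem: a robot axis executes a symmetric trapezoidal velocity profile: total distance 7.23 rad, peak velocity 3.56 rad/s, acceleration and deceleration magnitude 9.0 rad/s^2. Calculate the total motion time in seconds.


t_acc = v/a = 3.56/9.0 = 0.395556 s
d_acc = v^2/(2a) = 0.704089 rad (each ramp)
d_cruise = 7.23 - 2*0.704089 = 5.821822 rad
t_cruise = 5.821822/3.56 = 1.635343 s
t_total = 2*0.395556 + 1.635343 = 2.4265

2.4265 s


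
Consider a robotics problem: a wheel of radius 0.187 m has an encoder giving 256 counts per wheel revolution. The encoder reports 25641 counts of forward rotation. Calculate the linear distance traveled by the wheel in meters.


revs = 25641/256 = 100.160156
d = revs * 2*pi*r = 100.160156 * 2*pi*0.187 = 117.6837

117.6837 m


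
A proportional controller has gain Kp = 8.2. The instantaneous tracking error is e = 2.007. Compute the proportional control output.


u_P = Kp * e = 8.2 * 2.007 = 16.4574

16.4574


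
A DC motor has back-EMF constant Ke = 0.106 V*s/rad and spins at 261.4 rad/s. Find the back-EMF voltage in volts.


V_emf = Ke * omega = 0.106*261.4 = 27.7084

27.7084 V


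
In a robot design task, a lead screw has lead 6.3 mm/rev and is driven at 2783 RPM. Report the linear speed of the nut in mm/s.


v = lead * (RPM/60) = 6.3*2783/60 = 292.2150

292.2150 mm/s


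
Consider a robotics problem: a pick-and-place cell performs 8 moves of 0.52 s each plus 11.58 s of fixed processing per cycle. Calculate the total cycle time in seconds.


T = 8*0.52 + 11.58 = 15.7400

15.7400 s


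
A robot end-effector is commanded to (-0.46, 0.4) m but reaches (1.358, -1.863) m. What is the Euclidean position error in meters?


dx = 1.358 - (-0.46) = 1.8180, dy = -1.863 - (0.4) = -2.2630
err = sqrt(3.305124 + 5.121169) = 2.9028

2.9028 m


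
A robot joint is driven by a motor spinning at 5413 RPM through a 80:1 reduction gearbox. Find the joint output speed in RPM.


omega_joint = omega_motor / N = 5413 / 80 = 67.6625

67.6625 RPM


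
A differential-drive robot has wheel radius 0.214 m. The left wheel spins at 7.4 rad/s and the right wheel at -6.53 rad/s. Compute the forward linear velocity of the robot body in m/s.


v = r*(wR + wL)/2 = 0.214*(-6.53 + 7.4)/2 = 0.0931

0.0931 m/s


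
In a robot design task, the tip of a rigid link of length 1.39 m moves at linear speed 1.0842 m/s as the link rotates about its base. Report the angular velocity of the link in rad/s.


omega = v / L = 1.0842 / 1.39 = 0.7800

0.7800 rad/s


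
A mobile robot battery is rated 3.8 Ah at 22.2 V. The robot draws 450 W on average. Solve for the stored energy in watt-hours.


E = capacity * V = 3.8*22.2 = 84.3600

84.3600 Wh


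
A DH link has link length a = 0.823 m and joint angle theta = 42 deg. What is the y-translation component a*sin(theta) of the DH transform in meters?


a*sin(theta) = 0.823*sin(42 deg) = 0.5507

0.5507 m


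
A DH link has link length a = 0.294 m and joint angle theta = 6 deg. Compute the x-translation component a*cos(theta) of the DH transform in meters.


a*cos(theta) = 0.294*cos(6 deg) = 0.2924

0.2924 m


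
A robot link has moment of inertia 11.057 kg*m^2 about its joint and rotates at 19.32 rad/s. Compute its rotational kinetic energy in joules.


KE = (1/2)*I*omega^2 = 0.5*11.057*19.32^2 = 2063.5812

2063.5812 J


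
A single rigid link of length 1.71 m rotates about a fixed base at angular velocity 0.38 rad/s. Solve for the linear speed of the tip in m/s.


v = L*omega = 1.71 * 0.38 = 0.6498

0.6498 m/s


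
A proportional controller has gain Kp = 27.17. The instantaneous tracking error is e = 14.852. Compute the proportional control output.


u_P = Kp * e = 27.17 * 14.852 = 403.5288

403.5288


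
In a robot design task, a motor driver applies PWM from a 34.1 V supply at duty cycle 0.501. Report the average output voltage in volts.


V_avg = V_supply * D = 34.1*0.501 = 17.0841

17.0841 V


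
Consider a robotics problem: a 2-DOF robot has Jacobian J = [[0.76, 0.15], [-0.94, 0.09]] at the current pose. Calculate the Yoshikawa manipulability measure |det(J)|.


det(J) = 0.76*0.09 - (0.15)*(-0.94) = 0.2094
|det(J)| = 0.2094

0.2094


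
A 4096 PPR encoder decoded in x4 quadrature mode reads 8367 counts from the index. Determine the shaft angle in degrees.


angle = counts * 360 / (PPR*4) = 8367 * 360 / 16384 = 183.8452

183.8452 degrees


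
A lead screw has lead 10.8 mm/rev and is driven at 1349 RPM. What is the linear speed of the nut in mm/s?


v = lead * (RPM/60) = 10.8*1349/60 = 242.8200

242.8200 mm/s


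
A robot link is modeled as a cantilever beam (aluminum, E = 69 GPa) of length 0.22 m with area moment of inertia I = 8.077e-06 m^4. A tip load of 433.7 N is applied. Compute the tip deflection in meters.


delta = F*L^3/(3*E*I) = 433.7*0.22^3/(3*6.900e+10*8.077e-06)
      = 4.6180376/1671939 = 2.7621e-06

2.7621e-06 m


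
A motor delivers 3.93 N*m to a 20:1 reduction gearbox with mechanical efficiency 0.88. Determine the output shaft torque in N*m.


tau_out = tau_in * N * eta = 3.93 * 20 * 0.88 = 69.1680

69.1680 N*m


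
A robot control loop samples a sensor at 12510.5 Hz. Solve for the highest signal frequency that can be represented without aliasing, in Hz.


f_max = f_s/2 = 12510.5/2 = 6255.2500

6255.2500 Hz


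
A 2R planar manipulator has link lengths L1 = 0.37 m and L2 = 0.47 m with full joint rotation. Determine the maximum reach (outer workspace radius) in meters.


r_max = L1 + L2 = 0.37 + 0.47 = 0.8400

0.8400 m


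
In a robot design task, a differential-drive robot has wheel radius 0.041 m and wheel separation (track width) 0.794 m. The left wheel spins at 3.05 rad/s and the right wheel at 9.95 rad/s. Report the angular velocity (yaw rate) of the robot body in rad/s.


omega = r*(wR - wL)/L = 0.041*(9.95 - (3.05))/0.794 = 0.3563

0.3563 rad/s


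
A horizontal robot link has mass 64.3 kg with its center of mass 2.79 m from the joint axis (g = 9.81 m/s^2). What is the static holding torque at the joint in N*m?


tau = m*g*L = 64.3 * 9.81 * 2.79 = 1759.8846

1759.8846 N*m


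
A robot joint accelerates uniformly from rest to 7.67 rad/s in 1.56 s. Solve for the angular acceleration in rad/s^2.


alpha = delta_omega / t = 7.67 / 1.56 = 4.9167

4.9167 rad/s^2


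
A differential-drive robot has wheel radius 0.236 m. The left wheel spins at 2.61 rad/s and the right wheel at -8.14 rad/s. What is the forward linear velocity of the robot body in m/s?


v = r*(wR + wL)/2 = 0.236*(-8.14 + 2.61)/2 = -0.6525

-0.6525 m/s


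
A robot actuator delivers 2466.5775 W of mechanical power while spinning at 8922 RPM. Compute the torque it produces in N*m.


omega = 8922 * 2*pi/60 = 934.309655 rad/s
tau = P / omega = 2466.5775 / 934.309655 = 2.6400

2.6400 N*m


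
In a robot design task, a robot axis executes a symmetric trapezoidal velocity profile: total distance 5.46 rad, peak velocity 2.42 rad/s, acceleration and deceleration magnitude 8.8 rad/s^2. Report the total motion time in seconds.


t_acc = v/a = 2.42/8.8 = 0.275000 s
d_acc = v^2/(2a) = 0.332750 rad (each ramp)
d_cruise = 5.46 - 2*0.332750 = 4.794500 rad
t_cruise = 4.794500/2.42 = 1.981198 s
t_total = 2*0.275000 + 1.981198 = 2.5312

2.5312 s


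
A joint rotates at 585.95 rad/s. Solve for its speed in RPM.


RPM = 585.95 * 60/(2*pi) = 5595.4103

5595.4103 RPM


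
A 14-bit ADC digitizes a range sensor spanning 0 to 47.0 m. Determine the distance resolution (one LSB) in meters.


res = range / 2^n = 47.0/2^14 = 47.0/16384 = 0.0029

0.0029 m


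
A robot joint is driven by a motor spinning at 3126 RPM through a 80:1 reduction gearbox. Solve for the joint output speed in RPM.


omega_joint = omega_motor / N = 3126 / 80 = 39.0750

39.0750 RPM


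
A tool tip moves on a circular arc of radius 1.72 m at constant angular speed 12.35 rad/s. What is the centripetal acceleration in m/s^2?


a_c = omega^2 * r = 12.35^2 * 1.72 = 262.3387

262.3387 m/s^2


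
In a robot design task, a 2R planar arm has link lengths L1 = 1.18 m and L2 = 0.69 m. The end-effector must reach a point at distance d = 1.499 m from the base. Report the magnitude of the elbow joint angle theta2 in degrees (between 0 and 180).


cos(th2) = (d^2 - L1^2 - L2^2)/(2*L1*L2) = (1.499^2 - 1.18^2 - 0.69^2)/(2*1.18*0.69) = 0.23243736
th2 = acos(0.23243736) = 76.5594 deg

76.5594 degrees


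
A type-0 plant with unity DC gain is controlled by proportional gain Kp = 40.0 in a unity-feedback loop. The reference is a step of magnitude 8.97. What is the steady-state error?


e_ss = R/(1 + Kp) = 8.97/(1 + 40.0) = 8.97/41.0000 = 0.2188

0.2188


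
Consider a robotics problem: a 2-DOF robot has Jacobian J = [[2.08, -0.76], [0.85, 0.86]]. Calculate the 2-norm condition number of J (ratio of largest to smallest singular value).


JJ^T eigenvalues: trace(JJ^T) = 6.3661, det(JJ^T) = det(J)^2 = 5.92825104
s_max^2 = (6.3661 + sqrt(16.81422505))/2 = 5.23330761
s_min^2 = (6.3661 - sqrt(16.81422505))/2 = 1.13279239
kappa = s_max/s_min = sqrt(5.23330761/1.13279239) = 2.1494

2.1494


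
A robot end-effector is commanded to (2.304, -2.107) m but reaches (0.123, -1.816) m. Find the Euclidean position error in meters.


dx = 0.123 - (2.304) = -2.1810, dy = -1.816 - (-2.107) = 0.2910
err = sqrt(4.756761 + 0.084681) = 2.2003

2.2003 m


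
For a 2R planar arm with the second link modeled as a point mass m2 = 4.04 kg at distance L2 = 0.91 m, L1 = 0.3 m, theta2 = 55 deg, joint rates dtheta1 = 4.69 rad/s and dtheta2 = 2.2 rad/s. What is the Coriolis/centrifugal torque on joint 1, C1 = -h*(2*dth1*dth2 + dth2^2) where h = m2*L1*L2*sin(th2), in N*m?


h = m2*L1*L2*sin(th2) = 4.04*0.3*0.91*sin(55 deg) = 0.903459
C1 = -h*(2*4.69*2.2 + 2.2^2) = -0.903459*25.4760 = -23.0165

-23.0165 N*m


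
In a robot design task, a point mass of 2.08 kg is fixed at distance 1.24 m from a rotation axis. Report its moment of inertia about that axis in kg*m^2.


I = m*r^2 = 2.08*1.24^2 = 3.1982

3.1982 kg*m^2


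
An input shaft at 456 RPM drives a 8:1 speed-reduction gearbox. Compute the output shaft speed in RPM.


omega_out = omega_in / N = 456 / 8 = 57.0000

57.0000 RPM


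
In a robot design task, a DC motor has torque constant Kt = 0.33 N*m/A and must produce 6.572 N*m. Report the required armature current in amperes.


I = tau / Kt = 6.572/0.33 = 19.9152

19.9152 A


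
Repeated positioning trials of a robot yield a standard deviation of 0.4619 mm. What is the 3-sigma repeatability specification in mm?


repeatability = 3*sigma = 3*0.4619 = 1.3857

1.3857 mm


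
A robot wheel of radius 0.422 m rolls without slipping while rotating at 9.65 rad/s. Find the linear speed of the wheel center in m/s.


v = omega * r = 9.65 * 0.422 = 4.0723

4.0723 m/s


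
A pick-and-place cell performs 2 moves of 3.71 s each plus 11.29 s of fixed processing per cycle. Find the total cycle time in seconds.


T = 2*3.71 + 11.29 = 18.7100

18.7100 s


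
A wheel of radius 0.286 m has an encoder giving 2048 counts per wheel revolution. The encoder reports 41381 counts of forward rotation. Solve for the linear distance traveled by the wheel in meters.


revs = 41381/2048 = 20.205566
d = revs * 2*pi*r = 20.205566 * 2*pi*0.286 = 36.3092

36.3092 m


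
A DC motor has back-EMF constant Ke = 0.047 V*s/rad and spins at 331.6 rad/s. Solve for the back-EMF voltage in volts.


V_emf = Ke * omega = 0.047*331.6 = 15.5852

15.5852 V


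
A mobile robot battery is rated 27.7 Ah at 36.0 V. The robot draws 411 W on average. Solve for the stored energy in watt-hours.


E = capacity * V = 27.7*36.0 = 997.2000

997.2000 Wh


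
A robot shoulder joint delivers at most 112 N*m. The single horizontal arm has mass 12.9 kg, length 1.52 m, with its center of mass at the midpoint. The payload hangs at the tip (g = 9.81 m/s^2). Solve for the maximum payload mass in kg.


tau_arm = m_arm*g*(L/2) = 12.9*9.81*1.52/2 = 96.1772 N*m
tau_payload = tau_max - tau_arm = 112 - 96.1772 = 15.8228
m_payload = tau_payload / (g*L) = 15.8228 / (9.81*1.52) = 1.0611

1.0611 kg


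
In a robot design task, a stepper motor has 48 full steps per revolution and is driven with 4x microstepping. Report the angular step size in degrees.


step = 360/(48*4) = 360/192 = 1.8750

1.8750 degrees


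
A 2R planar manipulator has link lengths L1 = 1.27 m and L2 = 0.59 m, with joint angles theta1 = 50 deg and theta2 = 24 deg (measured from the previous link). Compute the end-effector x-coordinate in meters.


x = L1*cos(th1) + L2*cos(th1+th2) = 1.27*cos(50 deg) + 0.59*cos(74 deg) = 0.9790

0.9790 m


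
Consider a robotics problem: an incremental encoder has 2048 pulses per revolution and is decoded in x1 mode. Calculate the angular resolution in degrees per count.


resolution = 360 / (PPR * 1) = 360 / 2048 = 0.1758

0.1758 degrees


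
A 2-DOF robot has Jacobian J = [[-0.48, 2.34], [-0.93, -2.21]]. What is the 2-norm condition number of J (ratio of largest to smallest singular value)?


JJ^T eigenvalues: trace(JJ^T) = 11.4550, det(JJ^T) = det(J)^2 = 10.47816900
s_max^2 = (11.4550 + sqrt(89.30434900))/2 = 10.45254892
s_min^2 = (11.4550 - sqrt(89.30434900))/2 = 1.00245108
kappa = s_max/s_min = sqrt(10.45254892/1.00245108) = 3.2291

3.2291


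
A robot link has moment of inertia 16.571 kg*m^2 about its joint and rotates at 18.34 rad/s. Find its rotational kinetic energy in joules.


KE = (1/2)*I*omega^2 = 0.5*16.571*18.34^2 = 2786.8743

2786.8743 J


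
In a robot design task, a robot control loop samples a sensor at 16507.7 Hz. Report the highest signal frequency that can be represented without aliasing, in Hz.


f_max = f_s/2 = 16507.7/2 = 8253.8500

8253.8500 Hz


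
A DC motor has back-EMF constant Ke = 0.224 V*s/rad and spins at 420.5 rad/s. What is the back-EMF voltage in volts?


V_emf = Ke * omega = 0.224*420.5 = 94.1920

94.1920 V


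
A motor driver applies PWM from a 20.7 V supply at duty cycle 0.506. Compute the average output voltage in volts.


V_avg = V_supply * D = 20.7*0.506 = 10.4742

10.4742 V


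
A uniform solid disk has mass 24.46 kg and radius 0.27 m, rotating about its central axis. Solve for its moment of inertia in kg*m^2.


I = (1/2)*m*R^2 = 0.5*24.46*0.27^2 = 0.8916

0.8916 kg*m^2


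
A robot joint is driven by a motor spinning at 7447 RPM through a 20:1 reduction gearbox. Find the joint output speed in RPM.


omega_joint = omega_motor / N = 7447 / 20 = 372.3500

372.3500 RPM


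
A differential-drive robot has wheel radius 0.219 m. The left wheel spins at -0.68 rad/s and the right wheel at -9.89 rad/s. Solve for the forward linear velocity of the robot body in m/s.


v = r*(wR + wL)/2 = 0.219*(-9.89 + -0.68)/2 = -1.1574

-1.1574 m/s


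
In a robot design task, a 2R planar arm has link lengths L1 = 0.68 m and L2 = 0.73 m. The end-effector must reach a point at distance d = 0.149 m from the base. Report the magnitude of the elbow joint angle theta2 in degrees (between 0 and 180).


cos(th2) = (d^2 - L1^2 - L2^2)/(2*L1*L2) = (0.149^2 - 0.68^2 - 0.73^2)/(2*0.68*0.73) = -0.98015612
th2 = acos(-0.98015612) = 168.5667 deg

168.5667 degrees


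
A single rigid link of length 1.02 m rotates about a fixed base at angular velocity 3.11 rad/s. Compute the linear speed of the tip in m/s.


v = L*omega = 1.02 * 3.11 = 3.1722

3.1722 m/s


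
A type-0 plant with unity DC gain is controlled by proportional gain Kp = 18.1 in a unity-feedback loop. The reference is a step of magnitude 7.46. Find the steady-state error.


e_ss = R/(1 + Kp) = 7.46/(1 + 18.1) = 7.46/19.1000 = 0.3906

0.3906


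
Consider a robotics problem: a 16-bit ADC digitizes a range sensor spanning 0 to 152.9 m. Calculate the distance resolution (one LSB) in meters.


res = range / 2^n = 152.9/2^16 = 152.9/65536 = 0.0023

0.0023 m


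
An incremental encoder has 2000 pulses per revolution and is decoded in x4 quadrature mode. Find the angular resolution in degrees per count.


resolution = 360 / (PPR * 4) = 360 / 8000 = 0.0450

0.0450 degrees


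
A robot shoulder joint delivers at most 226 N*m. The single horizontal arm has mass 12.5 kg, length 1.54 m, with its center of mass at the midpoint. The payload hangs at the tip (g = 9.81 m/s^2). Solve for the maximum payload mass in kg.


tau_arm = m_arm*g*(L/2) = 12.5*9.81*1.54/2 = 94.4213 N*m
tau_payload = tau_max - tau_arm = 226 - 94.4213 = 131.5787
m_payload = tau_payload / (g*L) = 131.5787 / (9.81*1.54) = 8.7096

8.7096 kg


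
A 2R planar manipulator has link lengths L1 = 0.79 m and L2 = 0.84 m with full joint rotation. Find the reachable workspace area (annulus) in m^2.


r_max = L1 + L2 = 1.6300, r_min = |L1 - L2| = 0.0500
A = pi*(r_max^2 - r_min^2) = pi*(2.6569 - 0.0025) = 8.3390

8.3390 m^2


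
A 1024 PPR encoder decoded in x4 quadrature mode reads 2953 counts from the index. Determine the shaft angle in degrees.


angle = counts * 360 / (PPR*4) = 2953 * 360 / 4096 = 259.5410

259.5410 degrees


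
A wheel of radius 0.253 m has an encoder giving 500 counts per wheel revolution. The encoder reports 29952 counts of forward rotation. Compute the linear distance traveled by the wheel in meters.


revs = 29952/500 = 59.904000
d = revs * 2*pi*r = 59.904000 * 2*pi*0.253 = 95.2261

95.2261 m


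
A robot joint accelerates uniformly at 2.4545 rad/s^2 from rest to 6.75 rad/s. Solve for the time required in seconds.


t = delta_omega / alpha = 6.75 / 2.4545 = 2.7501

2.7501 s


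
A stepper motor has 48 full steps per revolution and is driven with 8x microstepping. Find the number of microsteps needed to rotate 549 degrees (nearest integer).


step_size = 360/(48*8) = 360/384 = 0.937500 deg
n = 549/(360/384) = 549*384/360 = 585.6000 -> 586

586 steps


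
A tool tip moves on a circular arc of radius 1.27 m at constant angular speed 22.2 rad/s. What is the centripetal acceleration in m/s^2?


a_c = omega^2 * r = 22.2^2 * 1.27 = 625.9068

625.9068 m/s^2


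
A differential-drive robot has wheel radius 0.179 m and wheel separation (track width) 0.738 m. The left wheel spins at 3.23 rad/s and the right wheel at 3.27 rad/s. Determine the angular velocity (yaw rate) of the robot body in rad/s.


omega = r*(wR - wL)/L = 0.179*(3.27 - (3.23))/0.738 = 0.0097

0.0097 rad/s


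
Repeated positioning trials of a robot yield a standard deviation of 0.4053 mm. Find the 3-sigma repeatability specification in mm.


repeatability = 3*sigma = 3*0.4053 = 1.2159

1.2159 mm


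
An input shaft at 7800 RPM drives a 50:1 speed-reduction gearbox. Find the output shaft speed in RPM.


omega_out = omega_in / N = 7800 / 50 = 156.0000

156.0000 RPM


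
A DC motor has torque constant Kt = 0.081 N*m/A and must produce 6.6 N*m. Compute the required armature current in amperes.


I = tau / Kt = 6.6/0.081 = 81.4815

81.4815 A


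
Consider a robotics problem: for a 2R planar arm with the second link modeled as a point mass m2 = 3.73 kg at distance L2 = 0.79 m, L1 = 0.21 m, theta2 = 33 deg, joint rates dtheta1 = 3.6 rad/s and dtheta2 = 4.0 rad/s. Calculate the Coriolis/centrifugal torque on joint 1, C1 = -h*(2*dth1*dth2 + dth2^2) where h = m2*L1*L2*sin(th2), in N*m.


h = m2*L1*L2*sin(th2) = 3.73*0.21*0.79*sin(33 deg) = 0.337026
C1 = -h*(2*3.6*4.0 + 4.0^2) = -0.337026*44.8000 = -15.0988

-15.0988 N*m


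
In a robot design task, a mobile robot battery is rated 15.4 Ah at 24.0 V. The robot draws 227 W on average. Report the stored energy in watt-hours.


E = capacity * V = 15.4*24.0 = 369.6000

369.6000 Wh


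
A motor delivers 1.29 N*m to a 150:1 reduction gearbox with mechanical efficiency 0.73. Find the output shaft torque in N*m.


tau_out = tau_in * N * eta = 1.29 * 150 * 0.73 = 141.2550

141.2550 N*m


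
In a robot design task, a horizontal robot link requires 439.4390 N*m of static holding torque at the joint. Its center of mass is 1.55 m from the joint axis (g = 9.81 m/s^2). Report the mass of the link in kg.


m = tau / (g*L) = 439.4390 / (9.81 * 1.55) = 28.9000

28.9000 kg


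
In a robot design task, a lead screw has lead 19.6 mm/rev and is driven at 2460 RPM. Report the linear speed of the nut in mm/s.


v = lead * (RPM/60) = 19.6*2460/60 = 803.6000

803.6000 mm/s


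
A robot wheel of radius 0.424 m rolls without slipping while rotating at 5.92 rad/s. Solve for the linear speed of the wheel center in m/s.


v = omega * r = 5.92 * 0.424 = 2.5101

2.5101 m/s


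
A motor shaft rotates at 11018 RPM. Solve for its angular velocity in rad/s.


omega = 11018 * 2*pi/60 = 1153.8023

1153.8023 rad/s


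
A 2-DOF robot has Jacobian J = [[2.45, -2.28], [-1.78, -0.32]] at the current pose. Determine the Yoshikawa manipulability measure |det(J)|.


det(J) = 2.45*-0.32 - (-2.28)*(-1.78) = -4.8424
|det(J)| = 4.8424

4.8424


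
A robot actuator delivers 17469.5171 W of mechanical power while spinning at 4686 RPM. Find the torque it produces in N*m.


omega = 4686 * 2*pi/60 = 490.716772 rad/s
tau = P / omega = 17469.5171 / 490.716772 = 35.6000

35.6000 N*m


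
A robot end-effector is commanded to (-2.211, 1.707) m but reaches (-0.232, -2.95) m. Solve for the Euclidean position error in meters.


dx = -0.232 - (-2.211) = 1.9790, dy = -2.95 - (1.707) = -4.6570
err = sqrt(3.916441 + 21.687649) = 5.0600

5.0600 m


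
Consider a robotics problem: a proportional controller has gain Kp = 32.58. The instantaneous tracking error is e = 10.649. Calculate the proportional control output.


u_P = Kp * e = 32.58 * 10.649 = 346.9444

346.9444


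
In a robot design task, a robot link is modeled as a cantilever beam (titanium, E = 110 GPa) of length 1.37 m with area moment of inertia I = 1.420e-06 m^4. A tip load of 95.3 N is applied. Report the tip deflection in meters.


delta = F*L^3/(3*E*I) = 95.3*1.37^3/(3*1.100e+11*1.420e-06)
      = 245.0499409/468600 = 5.2294e-04

5.2294e-04 m


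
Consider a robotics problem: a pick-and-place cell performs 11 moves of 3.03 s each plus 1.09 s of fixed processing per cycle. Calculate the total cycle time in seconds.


T = 11*3.03 + 1.09 = 34.4200

34.4200 s


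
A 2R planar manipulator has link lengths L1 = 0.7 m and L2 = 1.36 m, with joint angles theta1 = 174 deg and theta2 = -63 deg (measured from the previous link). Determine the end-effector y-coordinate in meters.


y = L1*sin(th1) + L2*sin(th1+th2) = 0.7*sin(174 deg) + 1.36*sin(111 deg) = 1.3428

1.3428 m


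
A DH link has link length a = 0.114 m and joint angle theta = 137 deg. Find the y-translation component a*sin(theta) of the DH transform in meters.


a*sin(theta) = 0.114*sin(137 deg) = 0.0777

0.0777 m


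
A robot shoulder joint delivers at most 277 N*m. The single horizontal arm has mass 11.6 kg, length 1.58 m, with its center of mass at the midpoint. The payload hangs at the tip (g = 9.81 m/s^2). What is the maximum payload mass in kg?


tau_arm = m_arm*g*(L/2) = 11.6*9.81*1.58/2 = 89.8988 N*m
tau_payload = tau_max - tau_arm = 277 - 89.8988 = 187.1012
m_payload = tau_payload / (g*L) = 187.1012 / (9.81*1.58) = 12.0712

12.0712 kg


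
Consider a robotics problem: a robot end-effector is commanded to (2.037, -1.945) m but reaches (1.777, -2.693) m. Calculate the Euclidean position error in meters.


dx = 1.777 - (2.037) = -0.2600, dy = -2.693 - (-1.945) = -0.7480
err = sqrt(0.067600 + 0.559504) = 0.7919

0.7919 m


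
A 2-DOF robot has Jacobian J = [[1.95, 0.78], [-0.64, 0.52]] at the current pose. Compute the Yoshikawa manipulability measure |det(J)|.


det(J) = 1.95*0.52 - (0.78)*(-0.64) = 1.5132
|det(J)| = 1.5132

1.5132


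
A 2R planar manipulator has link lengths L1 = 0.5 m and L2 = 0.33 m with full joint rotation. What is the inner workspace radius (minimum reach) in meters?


r_min = |L1 - L2| = |0.5 - 0.33| = 0.1700

0.1700 m


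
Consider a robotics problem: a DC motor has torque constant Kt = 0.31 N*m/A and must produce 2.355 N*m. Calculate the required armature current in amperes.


I = tau / Kt = 2.355/0.31 = 7.5968

7.5968 A


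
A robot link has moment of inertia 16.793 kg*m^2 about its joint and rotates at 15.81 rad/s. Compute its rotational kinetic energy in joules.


KE = (1/2)*I*omega^2 = 0.5*16.793*15.81^2 = 2098.7564

2098.7564 J


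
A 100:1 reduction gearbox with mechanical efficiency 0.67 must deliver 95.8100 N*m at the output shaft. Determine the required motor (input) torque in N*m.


tau_in = tau_out / (N * eta) = 95.8100 / (100 * 0.67) = 1.4300

1.4300 N*m


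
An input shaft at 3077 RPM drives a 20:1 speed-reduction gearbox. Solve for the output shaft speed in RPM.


omega_out = omega_in / N = 3077 / 20 = 153.8500

153.8500 RPM


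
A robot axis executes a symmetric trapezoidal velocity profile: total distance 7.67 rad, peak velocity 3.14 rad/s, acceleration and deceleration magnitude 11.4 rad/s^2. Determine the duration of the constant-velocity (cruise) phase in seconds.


t_acc = v/a = 0.275439 s, d_acc = v^2/(2a) = 0.432439 rad each
d_cruise = 7.67 - 2*0.432439 = 6.805122 rad
t_cruise = d_cruise/v = 6.805122/3.14 = 2.1672

2.1672 s


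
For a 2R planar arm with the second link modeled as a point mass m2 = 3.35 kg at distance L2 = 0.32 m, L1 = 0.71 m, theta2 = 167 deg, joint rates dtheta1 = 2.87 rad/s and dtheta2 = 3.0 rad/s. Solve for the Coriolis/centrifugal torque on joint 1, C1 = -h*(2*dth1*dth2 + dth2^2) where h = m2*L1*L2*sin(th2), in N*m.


h = m2*L1*L2*sin(th2) = 3.35*0.71*0.32*sin(167 deg) = 0.171215
C1 = -h*(2*2.87*3.0 + 3.0^2) = -0.171215*26.2200 = -4.4893

-4.4893 N*m


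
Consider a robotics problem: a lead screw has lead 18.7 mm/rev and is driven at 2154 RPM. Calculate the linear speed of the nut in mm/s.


v = lead * (RPM/60) = 18.7*2154/60 = 671.3300

671.3300 mm/s


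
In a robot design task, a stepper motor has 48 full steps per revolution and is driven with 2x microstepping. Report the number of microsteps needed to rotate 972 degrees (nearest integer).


step_size = 360/(48*2) = 360/96 = 3.750000 deg
n = 972/(360/96) = 972*96/360 = 259.2000 -> 259

259 steps


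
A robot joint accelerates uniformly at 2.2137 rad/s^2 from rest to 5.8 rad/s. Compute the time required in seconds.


t = delta_omega / alpha = 5.8 / 2.2137 = 2.6200

2.6200 s


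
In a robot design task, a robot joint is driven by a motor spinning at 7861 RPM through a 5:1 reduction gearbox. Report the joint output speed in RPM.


omega_joint = omega_motor / N = 7861 / 5 = 1572.2000

1572.2000 RPM


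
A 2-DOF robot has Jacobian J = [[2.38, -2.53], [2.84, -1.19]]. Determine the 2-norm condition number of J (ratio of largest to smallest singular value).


JJ^T eigenvalues: trace(JJ^T) = 21.5470, det(JJ^T) = det(J)^2 = 18.94860900
s_max^2 = (21.5470 + sqrt(388.47877300))/2 = 20.62843243
s_min^2 = (21.5470 - sqrt(388.47877300))/2 = 0.91856757
kappa = s_max/s_min = sqrt(20.62843243/0.91856757) = 4.7389

4.7389


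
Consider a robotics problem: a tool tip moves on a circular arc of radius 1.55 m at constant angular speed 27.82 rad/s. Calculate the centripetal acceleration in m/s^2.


a_c = omega^2 * r = 27.82^2 * 1.55 = 1199.6262

1199.6262 m/s^2


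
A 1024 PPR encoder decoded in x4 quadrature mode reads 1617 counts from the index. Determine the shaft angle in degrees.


angle = counts * 360 / (PPR*4) = 1617 * 360 / 4096 = 142.1191

142.1191 degrees


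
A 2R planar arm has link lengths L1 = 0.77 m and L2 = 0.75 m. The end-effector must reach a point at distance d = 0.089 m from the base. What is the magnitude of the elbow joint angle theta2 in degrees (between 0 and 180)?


cos(th2) = (d^2 - L1^2 - L2^2)/(2*L1*L2) = (0.089^2 - 0.77^2 - 0.75^2)/(2*0.77*0.75) = -0.99348831
th2 = acos(-0.99348831) = 173.4579 deg

173.4579 degrees


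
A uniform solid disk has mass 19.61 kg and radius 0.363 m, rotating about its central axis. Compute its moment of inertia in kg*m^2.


I = (1/2)*m*R^2 = 0.5*19.61*0.363^2 = 1.2920

1.2920 kg*m^2


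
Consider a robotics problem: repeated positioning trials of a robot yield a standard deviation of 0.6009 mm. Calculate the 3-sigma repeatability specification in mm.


repeatability = 3*sigma = 3*0.6009 = 1.8027

1.8027 mm


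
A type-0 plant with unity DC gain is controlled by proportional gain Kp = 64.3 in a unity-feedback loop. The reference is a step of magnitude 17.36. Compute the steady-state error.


e_ss = R/(1 + Kp) = 17.36/(1 + 64.3) = 17.36/65.3000 = 0.2658

0.2658


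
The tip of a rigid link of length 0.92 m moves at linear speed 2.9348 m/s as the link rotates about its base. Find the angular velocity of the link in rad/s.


omega = v / L = 2.9348 / 0.92 = 3.1900

3.1900 rad/s


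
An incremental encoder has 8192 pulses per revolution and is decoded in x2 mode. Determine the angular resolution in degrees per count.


resolution = 360 / (PPR * 2) = 360 / 16384 = 0.0220

0.0220 degrees


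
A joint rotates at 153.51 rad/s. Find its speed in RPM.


RPM = 153.51 * 60/(2*pi) = 1465.9125

1465.9125 RPM


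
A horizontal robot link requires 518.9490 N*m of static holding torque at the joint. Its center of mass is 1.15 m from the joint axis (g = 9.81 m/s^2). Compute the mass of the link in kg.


m = tau / (g*L) = 518.9490 / (9.81 * 1.15) = 46.0000

46.0000 kg


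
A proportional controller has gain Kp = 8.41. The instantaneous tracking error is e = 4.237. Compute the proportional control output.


u_P = Kp * e = 8.41 * 4.237 = 35.6332

35.6332


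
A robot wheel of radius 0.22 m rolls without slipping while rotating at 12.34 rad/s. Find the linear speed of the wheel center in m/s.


v = omega * r = 12.34 * 0.22 = 2.7148

2.7148 m/s


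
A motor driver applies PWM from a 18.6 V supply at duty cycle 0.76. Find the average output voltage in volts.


V_avg = V_supply * D = 18.6*0.76 = 14.1360

14.1360 V


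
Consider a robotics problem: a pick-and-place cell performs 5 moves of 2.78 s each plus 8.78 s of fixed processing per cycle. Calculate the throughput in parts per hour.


T_cycle = 5*2.78 + 8.78 = 22.6800 s
rate = 3600/T = 158.7302

158.7302 parts/hour


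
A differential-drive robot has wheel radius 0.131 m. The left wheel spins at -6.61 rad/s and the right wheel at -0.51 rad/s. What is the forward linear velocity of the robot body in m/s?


v = r*(wR + wL)/2 = 0.131*(-0.51 + -6.61)/2 = -0.4664

-0.4664 m/s


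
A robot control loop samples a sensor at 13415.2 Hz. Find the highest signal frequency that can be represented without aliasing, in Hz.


f_max = f_s/2 = 13415.2/2 = 6707.6000

6707.6000 Hz


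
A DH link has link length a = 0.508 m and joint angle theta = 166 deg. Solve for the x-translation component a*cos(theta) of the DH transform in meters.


a*cos(theta) = 0.508*cos(166 deg) = -0.4929

-0.4929 m


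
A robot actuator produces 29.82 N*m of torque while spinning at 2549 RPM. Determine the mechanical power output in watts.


omega = 2549 * 2*pi/60 = 266.930656 rad/s
P = tau * omega = 29.82 * 266.930656 = 7959.8722

7959.8722 W


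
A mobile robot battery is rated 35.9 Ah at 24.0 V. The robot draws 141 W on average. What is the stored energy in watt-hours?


E = capacity * V = 35.9*24.0 = 861.6000

861.6000 Wh


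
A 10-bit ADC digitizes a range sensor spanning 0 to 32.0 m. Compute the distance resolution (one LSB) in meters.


res = range / 2^n = 32.0/2^10 = 32.0/1024 = 0.0312

0.0312 m


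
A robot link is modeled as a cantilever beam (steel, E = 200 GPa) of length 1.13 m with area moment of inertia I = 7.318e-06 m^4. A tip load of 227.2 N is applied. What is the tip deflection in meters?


delta = F*L^3/(3*E*I) = 227.2*1.13^3/(3*2.000e+11*7.318e-06)
      = 327.8261984/4390800 = 7.4662e-05

7.4662e-05 m
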